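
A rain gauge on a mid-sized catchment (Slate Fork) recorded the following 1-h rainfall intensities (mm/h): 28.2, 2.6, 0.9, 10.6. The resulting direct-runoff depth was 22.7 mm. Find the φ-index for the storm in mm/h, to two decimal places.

φ ≈ 8.05 mm/h

Only the 2 blocks with intensity above φ contribute runoff: 28.2, 10.6 mm/h.
Σ(I−φ)·Δt = d  ⇒  (28.2+10.6 − 2φ)·1 = 22.7
φ = (38.80 − 22.7/1) / 2 = 8.05 mm/h.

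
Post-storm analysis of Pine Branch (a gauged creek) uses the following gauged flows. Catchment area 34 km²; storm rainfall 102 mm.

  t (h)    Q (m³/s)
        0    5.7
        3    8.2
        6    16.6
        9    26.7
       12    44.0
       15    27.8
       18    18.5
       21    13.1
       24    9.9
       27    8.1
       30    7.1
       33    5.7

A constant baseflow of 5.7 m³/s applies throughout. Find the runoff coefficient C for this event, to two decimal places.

ΣQ_DR = 123.0 m³/s; V = ΣQ_DR·Δt = 1.328 × 10^6 m³.
Runoff depth d = V / A = 39.07 mm.
C = d / P = 39.07 / 102 = 0.38.

C ≈ 0.38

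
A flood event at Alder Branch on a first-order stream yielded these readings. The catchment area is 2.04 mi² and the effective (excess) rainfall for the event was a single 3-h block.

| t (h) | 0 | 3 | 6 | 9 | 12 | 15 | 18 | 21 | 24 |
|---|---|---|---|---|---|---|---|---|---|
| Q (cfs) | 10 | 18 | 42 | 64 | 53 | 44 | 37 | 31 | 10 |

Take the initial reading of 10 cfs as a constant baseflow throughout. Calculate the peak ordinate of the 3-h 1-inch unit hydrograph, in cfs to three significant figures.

Direct runoff: 0.0, 8.0, 32.0, 54.0, 43.0, 34.0, 27.0, 21.0, 0.0 cfs; ΣQ_DR = 219.0 cfs, peak = 54.0 cfs.
Runoff depth d = ΣQ_DR·Δt / A = 219.0 × 10800 / (2.04 mi²) = 0.4991 in.
The 1-inch UH is the DRH scaled by (1 in)/d, so U_p = 54.0 × 1/0.4991 = 108 cfs.

U_p ≈ 108 cfs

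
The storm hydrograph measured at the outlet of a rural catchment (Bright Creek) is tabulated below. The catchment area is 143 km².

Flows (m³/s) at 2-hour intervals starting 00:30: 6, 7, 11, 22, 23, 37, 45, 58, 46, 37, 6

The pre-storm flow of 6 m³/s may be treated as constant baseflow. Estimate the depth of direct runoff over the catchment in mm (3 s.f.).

Direct runoff: 0.0, 1.0, 5.0, 16.0, 17.0, 31.0, 39.0, 52.0, 40.0, 31.0, 0.0 m³/s; ΣQ_DR = 232.0 m³/s.
V = ΣQ_DR · Δt = 232.0 × 7200 s = 1.670 × 10^6 m³.
Over A = 143 km², depth = V / A = 11.7 mm.

d ≈ 11.7 mm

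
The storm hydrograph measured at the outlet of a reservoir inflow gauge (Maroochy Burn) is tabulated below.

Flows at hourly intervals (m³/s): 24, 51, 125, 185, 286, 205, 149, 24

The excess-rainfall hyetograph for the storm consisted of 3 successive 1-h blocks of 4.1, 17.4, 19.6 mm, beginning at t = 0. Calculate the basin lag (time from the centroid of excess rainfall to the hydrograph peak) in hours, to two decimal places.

t_L ≈ 2.12 h

Centroid of excess rainfall: t_c = Σ P_i·t̄_i / ΣP_i = 1.8771 h (block centres at 0.5, 1.5, 2.5 h).
Hydrograph peak occurs at t = 4 h, so basin lag t_L = 4 − 1.8771 = 2.12 h.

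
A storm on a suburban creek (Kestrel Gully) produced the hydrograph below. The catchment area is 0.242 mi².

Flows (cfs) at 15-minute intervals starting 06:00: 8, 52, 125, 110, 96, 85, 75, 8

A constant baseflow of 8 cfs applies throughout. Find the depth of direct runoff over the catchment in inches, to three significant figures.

Direct runoff: 0.0, 44.0, 117.0, 102.0, 88.0, 77.0, 67.0, 0.0 cfs; ΣQ_DR = 495.0 cfs.
V = ΣQ_DR · Δt = 495.0 × 900 s = 4.455 × 10^5 ft³.
Over A = 0.242 mi², depth = V / A = 0.792 in.

d ≈ 0.792 in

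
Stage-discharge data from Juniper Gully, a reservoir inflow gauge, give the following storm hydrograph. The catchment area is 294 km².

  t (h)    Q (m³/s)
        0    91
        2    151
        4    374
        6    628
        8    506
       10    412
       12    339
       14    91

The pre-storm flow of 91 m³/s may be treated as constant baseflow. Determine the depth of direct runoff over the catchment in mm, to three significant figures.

d ≈ 45.6 mm

Direct runoff: 0.0, 60.0, 283.0, 537.0, 415.0, 321.0, 248.0, 0.0 m³/s; ΣQ_DR = 1864 m³/s.
V = ΣQ_DR · Δt = 1864 × 7200 s = 1.342 × 10^7 m³.
Over A = 294 km², depth = V / A = 45.6 mm.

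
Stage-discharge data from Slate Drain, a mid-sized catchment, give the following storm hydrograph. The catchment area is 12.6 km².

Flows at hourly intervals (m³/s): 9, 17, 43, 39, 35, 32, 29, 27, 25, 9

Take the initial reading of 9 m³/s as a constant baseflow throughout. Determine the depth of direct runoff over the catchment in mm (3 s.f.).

d ≈ 50.0 mm

Direct runoff: 0.0, 8.0, 34.0, 30.0, 26.0, 23.0, 20.0, 18.0, 16.0, 0.0 m³/s; ΣQ_DR = 175.0 m³/s.
V = ΣQ_DR · Δt = 175.0 × 3600 s = 6.300 × 10^5 m³.
Over A = 12.6 km², depth = V / A = 50.0 mm.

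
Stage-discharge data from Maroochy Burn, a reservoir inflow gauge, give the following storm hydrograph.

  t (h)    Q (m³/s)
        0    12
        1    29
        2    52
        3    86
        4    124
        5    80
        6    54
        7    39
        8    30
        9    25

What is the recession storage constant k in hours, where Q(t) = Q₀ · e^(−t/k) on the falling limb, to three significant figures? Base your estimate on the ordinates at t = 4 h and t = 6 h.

On the falling limb, Q drops from 124 to 54 m³/s between t = 4 h and t = 6 h (Δt = 2 h).
k = −Δt / ln(Q₂/Q₁) = −2 / ln(54/124) = 2.41 h.

k ≈ 2.41 h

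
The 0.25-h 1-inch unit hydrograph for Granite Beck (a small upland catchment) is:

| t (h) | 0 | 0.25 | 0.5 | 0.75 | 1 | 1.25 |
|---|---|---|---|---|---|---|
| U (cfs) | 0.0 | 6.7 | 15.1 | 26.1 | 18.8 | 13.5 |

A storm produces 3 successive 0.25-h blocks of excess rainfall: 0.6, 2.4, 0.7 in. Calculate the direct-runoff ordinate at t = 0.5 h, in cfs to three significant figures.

By discrete convolution, Q_j = Σ (P_i / 1 in) · U_{j−i}.
At t = 0.5 h (j=2): Q = (0.6/1)·15.1 + (2.4/1)·6.7 + (0.7/1)·0.0 = 25.1 cfs.

Q ≈ 25.1 cfs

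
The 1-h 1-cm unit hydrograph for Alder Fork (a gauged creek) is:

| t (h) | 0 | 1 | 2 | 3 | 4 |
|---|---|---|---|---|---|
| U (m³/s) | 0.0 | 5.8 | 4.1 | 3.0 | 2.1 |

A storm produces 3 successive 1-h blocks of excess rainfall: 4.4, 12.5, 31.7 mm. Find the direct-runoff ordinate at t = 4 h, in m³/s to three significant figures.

Q ≈ 17.7 m³/s

By discrete convolution, Q_j = Σ (P_i / 10 mm) · U_{j−i}.
At t = 4 h (j=4): Q = (4.4/10)·2.1 + (12.5/10)·3.0 + (31.7/10)·4.1 = 17.7 m³/s.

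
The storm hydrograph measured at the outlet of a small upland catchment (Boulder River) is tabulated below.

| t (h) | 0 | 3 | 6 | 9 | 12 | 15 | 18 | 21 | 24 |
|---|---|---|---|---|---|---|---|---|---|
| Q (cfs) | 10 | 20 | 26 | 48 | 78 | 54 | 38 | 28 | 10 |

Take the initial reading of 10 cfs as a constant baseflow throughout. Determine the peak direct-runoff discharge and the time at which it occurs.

Subtracting baseflow gives direct-runoff ordinates: 0.0, 10.0, 16.0, 38.0, 68.0, 44.0, 28.0, 18.0, 0.0 cfs.
The maximum is 68.0 cfs, occurring at the reading for t = 12 h.

Q_p = 68.0 cfs at t = 12 h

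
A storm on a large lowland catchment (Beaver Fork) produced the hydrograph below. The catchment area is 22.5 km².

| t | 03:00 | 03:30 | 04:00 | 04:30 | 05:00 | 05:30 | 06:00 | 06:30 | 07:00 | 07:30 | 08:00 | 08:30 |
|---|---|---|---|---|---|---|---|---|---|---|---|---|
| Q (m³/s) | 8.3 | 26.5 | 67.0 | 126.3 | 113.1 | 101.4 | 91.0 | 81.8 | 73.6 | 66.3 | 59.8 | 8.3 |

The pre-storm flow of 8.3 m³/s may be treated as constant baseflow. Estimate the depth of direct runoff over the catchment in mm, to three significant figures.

Direct runoff: 0.0, 18.2, 58.7, 118.0, 104.8, 93.1, 82.7, 73.5, 65.3, 58.0, 51.5, 0.0 m³/s; ΣQ_DR = 723.8 m³/s.
V = ΣQ_DR · Δt = 723.8 × 1800 s = 1.303 × 10^6 m³.
Over A = 22.5 km², depth = V / A = 57.9 mm.

d ≈ 57.9 mm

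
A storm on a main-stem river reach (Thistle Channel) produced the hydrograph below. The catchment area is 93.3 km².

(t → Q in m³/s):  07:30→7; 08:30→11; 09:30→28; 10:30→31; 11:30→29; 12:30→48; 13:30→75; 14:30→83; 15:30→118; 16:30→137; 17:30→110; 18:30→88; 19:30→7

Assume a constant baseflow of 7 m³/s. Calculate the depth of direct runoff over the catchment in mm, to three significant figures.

Direct runoff: 0.0, 4.0, 21.0, 24.0, 22.0, 41.0, 68.0, 76.0, 111.0, 130.0, 103.0, 81.0, 0.0 m³/s; ΣQ_DR = 681.0 m³/s.
V = ΣQ_DR · Δt = 681.0 × 3600 s = 2.452 × 10^6 m³.
Over A = 93.3 km², depth = V / A = 26.3 mm.

d ≈ 26.3 mm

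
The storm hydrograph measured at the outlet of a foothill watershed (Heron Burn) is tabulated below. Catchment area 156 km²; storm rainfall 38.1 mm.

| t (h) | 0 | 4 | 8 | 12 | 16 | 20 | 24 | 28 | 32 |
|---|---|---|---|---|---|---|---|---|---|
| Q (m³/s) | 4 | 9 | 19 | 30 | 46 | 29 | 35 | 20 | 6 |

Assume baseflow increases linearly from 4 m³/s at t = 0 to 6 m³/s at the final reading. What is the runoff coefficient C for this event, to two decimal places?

ΣQ_DR = 153.0 m³/s; V = ΣQ_DR·Δt = 2.203 × 10^6 m³.
Runoff depth d = V / A = 14.12 mm.
C = d / P = 14.12 / 38.1 = 0.37.

C ≈ 0.37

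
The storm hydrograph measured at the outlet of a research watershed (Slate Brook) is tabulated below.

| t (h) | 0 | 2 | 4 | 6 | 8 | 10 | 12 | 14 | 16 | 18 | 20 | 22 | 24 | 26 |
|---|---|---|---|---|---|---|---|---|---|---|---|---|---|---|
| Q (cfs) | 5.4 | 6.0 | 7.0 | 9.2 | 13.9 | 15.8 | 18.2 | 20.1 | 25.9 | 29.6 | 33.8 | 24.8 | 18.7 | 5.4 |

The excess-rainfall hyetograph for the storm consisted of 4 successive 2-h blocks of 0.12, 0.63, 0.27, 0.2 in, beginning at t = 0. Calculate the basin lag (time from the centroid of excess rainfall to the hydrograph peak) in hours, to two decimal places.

t_L ≈ 16.10 h

Centroid of excess rainfall: t_c = Σ P_i·t̄_i / ΣP_i = 3.9016 h (block centres at 1, 3, 5, 7 h).
Hydrograph peak occurs at t = 20 h, so basin lag t_L = 20 − 3.9016 = 16.10 h.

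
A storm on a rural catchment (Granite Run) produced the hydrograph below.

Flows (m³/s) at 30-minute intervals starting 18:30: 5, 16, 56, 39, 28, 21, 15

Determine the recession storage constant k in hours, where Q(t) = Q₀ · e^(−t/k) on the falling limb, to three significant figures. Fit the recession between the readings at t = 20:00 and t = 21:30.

On the falling limb, Q drops from 39 to 15 m³/s between t = 20:00 and t = 21:30 (Δt = 1.5 h).
k = −Δt / ln(Q₂/Q₁) = −1.5 / ln(15/39) = 1.57 h.

k ≈ 1.57 h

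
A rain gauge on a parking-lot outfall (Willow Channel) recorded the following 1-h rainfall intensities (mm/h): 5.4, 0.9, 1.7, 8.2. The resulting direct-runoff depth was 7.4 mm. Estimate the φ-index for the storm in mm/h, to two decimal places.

Only the 2 blocks with intensity above φ contribute runoff: 5.4, 8.2 mm/h.
Σ(I−φ)·Δt = d  ⇒  (5.4+8.2 − 2φ)·1 = 7.4
φ = (13.60 − 7.4/1) / 2 = 3.10 mm/h.

φ ≈ 3.10 mm/h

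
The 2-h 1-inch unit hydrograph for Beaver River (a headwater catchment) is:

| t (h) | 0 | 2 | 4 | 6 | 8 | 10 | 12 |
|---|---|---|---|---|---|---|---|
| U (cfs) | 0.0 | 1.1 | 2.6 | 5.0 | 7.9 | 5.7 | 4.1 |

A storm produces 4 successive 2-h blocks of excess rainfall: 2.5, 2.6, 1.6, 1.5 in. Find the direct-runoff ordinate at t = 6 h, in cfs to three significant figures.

By discrete convolution, Q_j = Σ (P_i / 1 in) · U_{j−i}.
At t = 6 h (j=3): Q = (2.5/1)·5.0 + (2.6/1)·2.6 + (1.6/1)·1.1 + (1.5/1)·0.0 = 21.0 cfs.

Q ≈ 21.0 cfs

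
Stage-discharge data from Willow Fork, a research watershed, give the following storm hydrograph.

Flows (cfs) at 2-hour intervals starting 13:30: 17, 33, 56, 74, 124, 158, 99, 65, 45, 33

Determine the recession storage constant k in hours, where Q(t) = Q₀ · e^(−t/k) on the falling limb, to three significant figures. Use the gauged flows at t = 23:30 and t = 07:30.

k ≈ 5.11 h

On the falling limb, Q drops from 158 to 33 cfs between t = 23:30 and t = 07:30 (Δt = 8 h).
k = −Δt / ln(Q₂/Q₁) = −8 / ln(33/158) = 5.11 h.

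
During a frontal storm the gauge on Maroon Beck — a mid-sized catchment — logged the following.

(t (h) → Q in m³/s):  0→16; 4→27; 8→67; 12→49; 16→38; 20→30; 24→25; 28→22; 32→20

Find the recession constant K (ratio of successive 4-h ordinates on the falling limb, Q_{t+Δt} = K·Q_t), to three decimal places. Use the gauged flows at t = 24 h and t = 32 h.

Using the recession-limb readings at t = 24 h and t = 32 h: Q falls from 25 to 20 m³/s over 2 intervals.
K = (Q₂/Q₁)^(1/2) = (20/25)^(1/2) = 0.894.

K ≈ 0.894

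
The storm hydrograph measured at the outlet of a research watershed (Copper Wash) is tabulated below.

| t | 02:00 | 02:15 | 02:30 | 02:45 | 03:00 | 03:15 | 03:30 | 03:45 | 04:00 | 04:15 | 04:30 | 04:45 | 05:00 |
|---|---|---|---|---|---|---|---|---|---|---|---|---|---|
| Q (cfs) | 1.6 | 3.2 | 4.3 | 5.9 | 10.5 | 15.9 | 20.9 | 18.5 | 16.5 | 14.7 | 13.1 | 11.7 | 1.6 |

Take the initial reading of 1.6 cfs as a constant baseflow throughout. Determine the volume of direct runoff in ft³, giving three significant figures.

Direct-runoff ordinates (Q − Q_b): 0.0, 1.6, 2.7, 4.3, 8.9, 14.3, 19.3, 16.9, 14.9, 13.1, 11.5, 10.1, 0.0 cfs.
ΣQ_DR = 117.6 cfs.
With Δt = 0.25 h = 900 s, V = ΣQ_DR · Δt = 117.6 × 900 = 1.06 × 10^5 ft³.

V ≈ 1.06 × 10^5 ft³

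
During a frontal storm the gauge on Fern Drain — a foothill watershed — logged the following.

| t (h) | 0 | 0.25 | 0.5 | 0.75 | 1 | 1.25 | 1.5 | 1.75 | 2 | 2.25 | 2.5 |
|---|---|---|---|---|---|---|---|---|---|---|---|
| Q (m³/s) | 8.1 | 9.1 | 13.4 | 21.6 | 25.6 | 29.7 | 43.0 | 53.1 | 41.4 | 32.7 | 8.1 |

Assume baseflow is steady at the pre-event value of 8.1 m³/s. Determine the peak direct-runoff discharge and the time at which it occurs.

Q_p = 45.0 m³/s at t = 1.75 h

Subtracting baseflow gives direct-runoff ordinates: 0.0, 1.0, 5.3, 13.5, 17.5, 21.6, 34.9, 45.0, 33.3, 24.6, 0.0 m³/s.
The maximum is 45.0 m³/s, occurring at the reading for t = 1.75 h.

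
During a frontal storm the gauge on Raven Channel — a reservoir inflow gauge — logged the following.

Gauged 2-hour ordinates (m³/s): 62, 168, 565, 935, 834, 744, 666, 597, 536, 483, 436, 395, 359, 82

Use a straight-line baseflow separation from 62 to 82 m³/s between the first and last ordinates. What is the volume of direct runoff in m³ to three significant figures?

V ≈ 4.21 × 10^7 m³

Direct-runoff ordinates (Q − Q_b): 0.00, 104.46, 499.92, 868.38, 765.85, 674.31, 594.77, 524.23, 461.69, 407.15, 358.62, 316.08, 278.54, 0.00 m³/s.
ΣQ_DR = 5854 m³/s.
With Δt = 2 h = 7200 s, V = ΣQ_DR · Δt = 5854 × 7200 = 4.21 × 10^7 m³.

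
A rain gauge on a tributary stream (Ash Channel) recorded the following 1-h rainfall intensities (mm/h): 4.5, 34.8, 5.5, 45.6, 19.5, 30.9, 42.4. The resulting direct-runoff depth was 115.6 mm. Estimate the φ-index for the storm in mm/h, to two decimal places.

φ ≈ 11.52 mm/h

Only the 5 blocks with intensity above φ contribute runoff: 34.8, 45.6, 19.5, 30.9, 42.4 mm/h.
Σ(I−φ)·Δt = d  ⇒  (34.8+45.6+19.5+30.9+42.4 − 5φ)·1 = 115.6
φ = (173.2 − 115.6/1) / 5 = 11.52 mm/h.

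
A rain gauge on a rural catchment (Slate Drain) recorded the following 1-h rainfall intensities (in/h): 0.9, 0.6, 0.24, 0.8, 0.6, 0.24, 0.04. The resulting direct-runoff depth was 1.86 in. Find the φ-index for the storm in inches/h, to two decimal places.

Only the 4 blocks with intensity above φ contribute runoff: 0.9, 0.6, 0.8, 0.6 in/h.
Σ(I−φ)·Δt = d  ⇒  (0.9+0.6+0.8+0.6 − 4φ)·1 = 1.86
φ = (2.900 − 1.86/1) / 4 = 0.26 in/h.

φ ≈ 0.26 in/h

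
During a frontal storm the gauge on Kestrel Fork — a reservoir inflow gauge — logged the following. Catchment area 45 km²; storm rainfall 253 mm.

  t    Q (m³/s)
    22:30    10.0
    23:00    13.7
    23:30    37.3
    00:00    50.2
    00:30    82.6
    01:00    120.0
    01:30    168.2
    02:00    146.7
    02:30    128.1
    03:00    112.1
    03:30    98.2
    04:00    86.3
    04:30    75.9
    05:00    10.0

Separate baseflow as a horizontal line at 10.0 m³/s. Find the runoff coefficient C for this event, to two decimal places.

ΣQ_DR = 999.3 m³/s; V = ΣQ_DR·Δt = 1.799 × 10^6 m³.
Runoff depth d = V / A = 39.97 mm.
C = d / P = 39.97 / 253 = 0.16.

C ≈ 0.16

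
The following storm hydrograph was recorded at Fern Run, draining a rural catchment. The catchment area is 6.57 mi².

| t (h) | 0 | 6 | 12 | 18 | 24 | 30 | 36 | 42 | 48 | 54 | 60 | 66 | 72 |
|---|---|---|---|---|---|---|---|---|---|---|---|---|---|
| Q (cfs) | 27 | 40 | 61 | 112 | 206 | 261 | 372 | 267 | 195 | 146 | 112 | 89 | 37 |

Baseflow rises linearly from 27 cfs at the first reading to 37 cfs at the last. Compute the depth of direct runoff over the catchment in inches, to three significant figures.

d ≈ 2.14 in

Direct runoff: 0.00, 12.17, 32.33, 82.50, 175.67, 229.83, 340.00, 234.17, 161.33, 111.50, 76.67, 52.83, 0.00 cfs; ΣQ_DR = 1509 cfs.
V = ΣQ_DR · Δt = 1509 × 21600 s = 3.259 × 10^7 ft³.
Over A = 6.57 mi², depth = V / A = 2.14 in.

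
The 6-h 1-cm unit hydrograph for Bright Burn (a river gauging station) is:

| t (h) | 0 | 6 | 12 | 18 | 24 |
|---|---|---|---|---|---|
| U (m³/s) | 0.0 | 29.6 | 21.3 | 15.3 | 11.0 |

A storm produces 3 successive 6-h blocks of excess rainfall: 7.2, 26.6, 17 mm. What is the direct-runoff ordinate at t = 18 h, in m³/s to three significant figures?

By discrete convolution, Q_j = Σ (P_i / 10 mm) · U_{j−i}.
At t = 18 h (j=3): Q = (7.2/10)·15.3 + (26.6/10)·21.3 + (17/10)·29.6 = 118 m³/s.

Q ≈ 118 m³/s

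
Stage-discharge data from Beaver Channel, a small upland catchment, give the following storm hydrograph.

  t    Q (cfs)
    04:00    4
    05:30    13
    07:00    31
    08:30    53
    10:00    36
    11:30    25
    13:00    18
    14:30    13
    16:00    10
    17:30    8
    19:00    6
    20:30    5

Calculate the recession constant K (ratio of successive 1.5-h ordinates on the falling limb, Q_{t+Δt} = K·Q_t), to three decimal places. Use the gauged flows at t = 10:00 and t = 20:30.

Using the recession-limb readings at t = 10:00 and t = 20:30: Q falls from 36 to 5 cfs over 7 intervals.
K = (Q₂/Q₁)^(1/7) = (5/36)^(1/7) = 0.754.

K ≈ 0.754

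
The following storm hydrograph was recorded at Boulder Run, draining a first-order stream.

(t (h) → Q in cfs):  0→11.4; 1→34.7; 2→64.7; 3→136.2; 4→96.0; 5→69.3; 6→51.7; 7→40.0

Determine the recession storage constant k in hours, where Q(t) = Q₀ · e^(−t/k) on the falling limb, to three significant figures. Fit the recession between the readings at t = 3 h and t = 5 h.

k ≈ 2.96 h

On the falling limb, Q drops from 136.2 to 69.3 cfs between t = 3 h and t = 5 h (Δt = 2 h).
k = −Δt / ln(Q₂/Q₁) = −2 / ln(69.3/136.2) = 2.96 h.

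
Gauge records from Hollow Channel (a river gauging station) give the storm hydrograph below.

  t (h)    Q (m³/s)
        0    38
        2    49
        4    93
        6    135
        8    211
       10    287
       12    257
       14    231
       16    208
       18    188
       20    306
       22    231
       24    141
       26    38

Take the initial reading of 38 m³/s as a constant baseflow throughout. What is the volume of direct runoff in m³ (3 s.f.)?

V ≈ 1.35 × 10^7 m³

Direct-runoff ordinates (Q − Q_b): 0.0, 11.0, 55.0, 97.0, 173.0, 249.0, 219.0, 193.0, 170.0, 150.0, 268.0, 193.0, 103.0, 0.0 m³/s.
ΣQ_DR = 1881 m³/s.
With Δt = 2 h = 7200 s, V = ΣQ_DR · Δt = 1881 × 7200 = 1.35 × 10^7 m³.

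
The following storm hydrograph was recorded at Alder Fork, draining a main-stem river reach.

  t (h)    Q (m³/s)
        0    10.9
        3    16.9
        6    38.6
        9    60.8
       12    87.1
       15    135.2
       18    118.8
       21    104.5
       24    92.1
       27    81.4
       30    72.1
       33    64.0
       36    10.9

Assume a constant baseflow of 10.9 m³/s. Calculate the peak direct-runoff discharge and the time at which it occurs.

Subtracting baseflow gives direct-runoff ordinates: 0.0, 6.0, 27.7, 49.9, 76.2, 124.3, 107.9, 93.6, 81.2, 70.5, 61.2, 53.1, 0.0 m³/s.
The maximum is 124.3 m³/s, occurring at the reading for t = 15 h.

Q_p = 124.3 m³/s at t = 15 h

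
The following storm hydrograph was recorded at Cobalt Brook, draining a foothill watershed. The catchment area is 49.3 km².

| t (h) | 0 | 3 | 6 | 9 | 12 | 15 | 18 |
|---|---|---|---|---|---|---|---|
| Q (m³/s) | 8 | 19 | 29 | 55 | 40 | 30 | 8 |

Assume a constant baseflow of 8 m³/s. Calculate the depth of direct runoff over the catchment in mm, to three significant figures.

d ≈ 29.1 mm

Direct runoff: 0.0, 11.0, 21.0, 47.0, 32.0, 22.0, 0.0 m³/s; ΣQ_DR = 133.0 m³/s.
V = ΣQ_DR · Δt = 133.0 × 10800 s = 1.436 × 10^6 m³.
Over A = 49.3 km², depth = V / A = 29.1 mm.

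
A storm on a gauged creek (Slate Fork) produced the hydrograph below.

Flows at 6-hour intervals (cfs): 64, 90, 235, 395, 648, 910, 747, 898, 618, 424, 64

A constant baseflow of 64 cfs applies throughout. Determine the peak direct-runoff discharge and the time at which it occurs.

Q_p = 846.0 cfs at t = 30 h

Subtracting baseflow gives direct-runoff ordinates: 0.0, 26.0, 171.0, 331.0, 584.0, 846.0, 683.0, 834.0, 554.0, 360.0, 0.0 cfs.
The maximum is 846.0 cfs, occurring at the reading for t = 30 h.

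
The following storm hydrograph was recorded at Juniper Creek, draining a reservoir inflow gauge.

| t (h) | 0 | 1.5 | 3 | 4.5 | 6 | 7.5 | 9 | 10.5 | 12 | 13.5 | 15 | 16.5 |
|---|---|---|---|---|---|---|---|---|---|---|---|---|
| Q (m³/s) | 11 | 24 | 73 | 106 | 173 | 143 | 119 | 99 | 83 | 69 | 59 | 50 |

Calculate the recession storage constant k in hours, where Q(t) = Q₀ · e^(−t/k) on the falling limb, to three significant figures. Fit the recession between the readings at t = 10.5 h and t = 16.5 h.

k ≈ 8.78 h

On the falling limb, Q drops from 99 to 50 m³/s between t = 10.5 h and t = 16.5 h (Δt = 6 h).
k = −Δt / ln(Q₂/Q₁) = −6 / ln(50/99) = 8.78 h.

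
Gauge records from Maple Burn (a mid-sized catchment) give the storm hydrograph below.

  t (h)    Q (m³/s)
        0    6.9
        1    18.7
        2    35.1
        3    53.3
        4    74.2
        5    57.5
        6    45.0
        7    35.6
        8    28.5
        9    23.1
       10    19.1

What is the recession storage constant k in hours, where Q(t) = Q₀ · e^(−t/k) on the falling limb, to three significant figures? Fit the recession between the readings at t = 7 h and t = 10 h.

k ≈ 4.82 h

On the falling limb, Q drops from 35.6 to 19.1 m³/s between t = 7 h and t = 10 h (Δt = 3 h).
k = −Δt / ln(Q₂/Q₁) = −3 / ln(19.1/35.6) = 4.82 h.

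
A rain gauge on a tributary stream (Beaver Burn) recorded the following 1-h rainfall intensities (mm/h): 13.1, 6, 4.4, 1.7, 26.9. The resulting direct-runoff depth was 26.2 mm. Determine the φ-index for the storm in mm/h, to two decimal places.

φ ≈ 6.90 mm/h

Only the 2 blocks with intensity above φ contribute runoff: 13.1, 26.9 mm/h.
Σ(I−φ)·Δt = d  ⇒  (13.1+26.9 − 2φ)·1 = 26.2
φ = (40.00 − 26.2/1) / 2 = 6.90 mm/h.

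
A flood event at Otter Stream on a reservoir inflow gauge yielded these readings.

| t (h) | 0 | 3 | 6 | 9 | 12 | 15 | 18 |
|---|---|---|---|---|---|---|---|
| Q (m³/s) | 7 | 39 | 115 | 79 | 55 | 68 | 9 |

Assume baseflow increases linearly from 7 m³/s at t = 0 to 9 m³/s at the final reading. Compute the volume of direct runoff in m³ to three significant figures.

Direct-runoff ordinates (Q − Q_b): 0.00, 31.67, 107.33, 71.00, 46.67, 59.33, 0.00 m³/s.
ΣQ_DR = 316.0 m³/s.
With Δt = 3 h = 10800 s, V = ΣQ_DR · Δt = 316.0 × 10800 = 3.41 × 10^6 m³.

V ≈ 3.41 × 10^6 m³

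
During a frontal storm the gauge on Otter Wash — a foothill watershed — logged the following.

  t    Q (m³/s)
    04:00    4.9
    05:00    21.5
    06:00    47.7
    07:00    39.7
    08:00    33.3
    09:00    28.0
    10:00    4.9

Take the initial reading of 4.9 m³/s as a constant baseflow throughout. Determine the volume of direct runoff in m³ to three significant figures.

Direct-runoff ordinates (Q − Q_b): 0.0, 16.6, 42.8, 34.8, 28.4, 23.1, 0.0 m³/s.
ΣQ_DR = 145.7 m³/s.
With Δt = 1 h = 3600 s, V = ΣQ_DR · Δt = 145.7 × 3600 = 5.25 × 10^5 m³.

V ≈ 5.25 × 10^5 m³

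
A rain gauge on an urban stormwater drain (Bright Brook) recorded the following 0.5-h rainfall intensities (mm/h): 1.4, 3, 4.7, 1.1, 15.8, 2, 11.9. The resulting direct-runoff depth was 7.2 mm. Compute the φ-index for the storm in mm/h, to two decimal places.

Only the 2 blocks with intensity above φ contribute runoff: 15.8, 11.9 mm/h.
Σ(I−φ)·Δt = d  ⇒  (15.8+11.9 − 2φ)·0.5 = 7.2
φ = (27.70 − 7.2/0.5) / 2 = 6.65 mm/h.

φ ≈ 6.65 mm/h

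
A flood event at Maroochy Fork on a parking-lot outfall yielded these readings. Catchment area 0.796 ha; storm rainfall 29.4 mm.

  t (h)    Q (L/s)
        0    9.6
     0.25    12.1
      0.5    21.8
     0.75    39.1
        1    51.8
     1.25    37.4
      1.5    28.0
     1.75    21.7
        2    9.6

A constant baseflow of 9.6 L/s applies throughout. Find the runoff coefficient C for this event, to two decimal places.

C ≈ 0.56

ΣQ_DR = 144.7 L/s; V = ΣQ_DR·Δt = 1.302 × 10^5 L.
Runoff depth d = V / A = 16.36 mm.
C = d / P = 16.36 / 29.4 = 0.56.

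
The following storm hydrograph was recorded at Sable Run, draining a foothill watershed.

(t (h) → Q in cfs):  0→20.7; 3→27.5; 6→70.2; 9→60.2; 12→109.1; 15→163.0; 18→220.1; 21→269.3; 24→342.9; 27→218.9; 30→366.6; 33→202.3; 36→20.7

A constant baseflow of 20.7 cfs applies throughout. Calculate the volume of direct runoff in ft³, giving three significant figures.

Direct-runoff ordinates (Q − Q_b): 0.0, 6.8, 49.5, 39.5, 88.4, 142.3, 199.4, 248.6, 322.2, 198.2, 345.9, 181.6, 0.0 cfs.
ΣQ_DR = 1822 cfs.
With Δt = 3 h = 10800 s, V = ΣQ_DR · Δt = 1822 × 10800 = 1.97 × 10^7 ft³.

V ≈ 1.97 × 10^7 ft³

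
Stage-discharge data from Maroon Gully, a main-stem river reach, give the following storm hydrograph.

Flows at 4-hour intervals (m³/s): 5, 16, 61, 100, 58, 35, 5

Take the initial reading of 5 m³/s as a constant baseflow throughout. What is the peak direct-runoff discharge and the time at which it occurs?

Subtracting baseflow gives direct-runoff ordinates: 0.0, 11.0, 56.0, 95.0, 53.0, 30.0, 0.0 m³/s.
The maximum is 95.0 m³/s, occurring at the reading for t = 12 h.

Q_p = 95.0 m³/s at t = 12 h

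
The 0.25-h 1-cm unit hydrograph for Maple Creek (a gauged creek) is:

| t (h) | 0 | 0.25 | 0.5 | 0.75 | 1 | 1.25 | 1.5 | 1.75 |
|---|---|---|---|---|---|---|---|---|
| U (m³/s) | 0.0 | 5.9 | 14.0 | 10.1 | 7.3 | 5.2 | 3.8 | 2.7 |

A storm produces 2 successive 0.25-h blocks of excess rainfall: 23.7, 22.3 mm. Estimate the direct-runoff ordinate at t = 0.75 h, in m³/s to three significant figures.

Q ≈ 55.2 m³/s

By discrete convolution, Q_j = Σ (P_i / 10 mm) · U_{j−i}.
At t = 0.75 h (j=3): Q = (23.7/10)·10.1 + (22.3/10)·14.0 = 55.2 m³/s.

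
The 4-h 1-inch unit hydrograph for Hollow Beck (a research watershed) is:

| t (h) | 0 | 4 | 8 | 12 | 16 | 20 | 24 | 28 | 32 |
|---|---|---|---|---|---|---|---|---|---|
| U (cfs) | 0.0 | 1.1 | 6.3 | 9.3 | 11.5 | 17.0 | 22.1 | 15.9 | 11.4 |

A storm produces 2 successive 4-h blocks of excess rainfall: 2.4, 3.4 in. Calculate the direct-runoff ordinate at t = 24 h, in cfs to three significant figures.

Q ≈ 111 cfs

By discrete convolution, Q_j = Σ (P_i / 1 in) · U_{j−i}.
At t = 24 h (j=6): Q = (2.4/1)·22.1 + (3.4/1)·17.0 = 111 cfs.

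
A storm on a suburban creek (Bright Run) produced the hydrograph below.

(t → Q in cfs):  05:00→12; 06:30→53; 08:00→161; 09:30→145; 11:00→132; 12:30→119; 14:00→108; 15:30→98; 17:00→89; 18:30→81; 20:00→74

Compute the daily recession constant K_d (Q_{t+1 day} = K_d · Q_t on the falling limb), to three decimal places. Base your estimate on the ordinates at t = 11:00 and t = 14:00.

K_d ≈ 0.201

Between t = 11:00 and t = 14:00 the flow falls from 132 to 108 cfs over 2×1.5 h = 3 h.
Per-interval ratio K = (108/132)^(1/2) = 0.9045; K_d = K^(24/1.5) = 0.201.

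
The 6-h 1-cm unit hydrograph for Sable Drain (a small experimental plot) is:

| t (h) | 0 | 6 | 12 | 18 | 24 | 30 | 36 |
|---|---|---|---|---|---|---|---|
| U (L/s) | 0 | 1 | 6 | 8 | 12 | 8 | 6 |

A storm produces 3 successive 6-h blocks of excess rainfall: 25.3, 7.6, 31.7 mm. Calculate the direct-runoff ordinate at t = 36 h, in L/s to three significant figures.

By discrete convolution, Q_j = Σ (P_i / 10 mm) · U_{j−i}.
At t = 36 h (j=6): Q = (25.3/10)·6 + (7.6/10)·8 + (31.7/10)·12 = 59.3 L/s.

Q ≈ 59.3 L/s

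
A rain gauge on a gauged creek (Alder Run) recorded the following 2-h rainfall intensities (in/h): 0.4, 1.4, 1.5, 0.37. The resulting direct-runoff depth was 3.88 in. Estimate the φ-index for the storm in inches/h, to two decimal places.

φ ≈ 0.48 in/h

Only the 2 blocks with intensity above φ contribute runoff: 1.4, 1.5 in/h.
Σ(I−φ)·Δt = d  ⇒  (1.4+1.5 − 2φ)·2 = 3.88
φ = (2.900 − 3.88/2) / 2 = 0.48 in/h.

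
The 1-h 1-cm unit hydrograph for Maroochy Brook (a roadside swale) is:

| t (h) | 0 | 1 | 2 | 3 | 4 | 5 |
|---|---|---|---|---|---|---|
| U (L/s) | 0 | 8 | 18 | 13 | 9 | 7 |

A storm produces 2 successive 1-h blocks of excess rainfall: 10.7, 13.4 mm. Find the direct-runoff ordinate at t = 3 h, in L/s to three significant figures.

By discrete convolution, Q_j = Σ (P_i / 10 mm) · U_{j−i}.
At t = 3 h (j=3): Q = (10.7/10)·13 + (13.4/10)·18 = 38.0 L/s.

Q ≈ 38.0 L/s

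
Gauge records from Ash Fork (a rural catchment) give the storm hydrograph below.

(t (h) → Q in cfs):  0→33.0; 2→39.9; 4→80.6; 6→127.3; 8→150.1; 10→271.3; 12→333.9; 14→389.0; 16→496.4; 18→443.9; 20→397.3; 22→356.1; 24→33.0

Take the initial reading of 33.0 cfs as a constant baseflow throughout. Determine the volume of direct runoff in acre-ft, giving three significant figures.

Direct-runoff ordinates (Q − Q_b): 0.0, 6.9, 47.6, 94.3, 117.1, 238.3, 300.9, 356.0, 463.4, 410.9, 364.3, 323.1, 0.0 cfs.
ΣQ_DR = 2723 cfs.
With Δt = 2 h = 7200 s, V = ΣQ_DR · Δt = 2723 × 7200 = 1.96 × 10^7 ft³ = 450 acre-ft.

V ≈ 450 acre-ft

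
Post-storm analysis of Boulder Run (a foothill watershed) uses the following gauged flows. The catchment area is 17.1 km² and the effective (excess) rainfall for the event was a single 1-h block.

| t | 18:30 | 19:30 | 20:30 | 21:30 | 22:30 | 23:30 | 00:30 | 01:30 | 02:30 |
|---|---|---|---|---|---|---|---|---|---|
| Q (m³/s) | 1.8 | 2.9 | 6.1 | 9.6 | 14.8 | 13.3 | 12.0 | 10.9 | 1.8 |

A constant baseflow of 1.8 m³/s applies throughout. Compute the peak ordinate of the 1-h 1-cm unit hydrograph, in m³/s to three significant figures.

Direct runoff: 0.0, 1.1, 4.3, 7.8, 13.0, 11.5, 10.2, 9.1, 0.0 m³/s; ΣQ_DR = 57.00 m³/s, peak = 13.0 m³/s.
Runoff depth d = ΣQ_DR·Δt / A = 57.00 × 3600 / (17.1 km²) = 12.00 mm.
The 1-cm UH is the DRH scaled by (10 mm)/d, so U_p = 13.0 × 10/12.00 = 10.8 m³/s.

U_p ≈ 10.8 m³/s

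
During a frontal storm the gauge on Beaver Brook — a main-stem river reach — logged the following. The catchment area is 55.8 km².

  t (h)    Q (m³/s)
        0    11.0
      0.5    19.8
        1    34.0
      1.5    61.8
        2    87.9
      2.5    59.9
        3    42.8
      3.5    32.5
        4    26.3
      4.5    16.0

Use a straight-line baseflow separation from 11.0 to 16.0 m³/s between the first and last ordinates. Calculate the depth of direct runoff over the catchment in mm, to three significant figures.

Direct runoff: 0.00, 8.24, 21.89, 49.13, 74.68, 46.12, 28.47, 17.61, 10.86, 0.00 m³/s; ΣQ_DR = 257.0 m³/s.
V = ΣQ_DR · Δt = 257.0 × 1800 s = 4.626 × 10^5 m³.
Over A = 55.8 km², depth = V / A = 8.29 mm.

d ≈ 8.29 mm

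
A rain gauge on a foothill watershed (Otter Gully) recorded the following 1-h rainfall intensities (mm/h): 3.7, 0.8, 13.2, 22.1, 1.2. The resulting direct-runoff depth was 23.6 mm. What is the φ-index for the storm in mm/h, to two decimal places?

φ ≈ 5.85 mm/h

Only the 2 blocks with intensity above φ contribute runoff: 13.2, 22.1 mm/h.
Σ(I−φ)·Δt = d  ⇒  (13.2+22.1 − 2φ)·1 = 23.6
φ = (35.30 − 23.6/1) / 2 = 5.85 mm/h.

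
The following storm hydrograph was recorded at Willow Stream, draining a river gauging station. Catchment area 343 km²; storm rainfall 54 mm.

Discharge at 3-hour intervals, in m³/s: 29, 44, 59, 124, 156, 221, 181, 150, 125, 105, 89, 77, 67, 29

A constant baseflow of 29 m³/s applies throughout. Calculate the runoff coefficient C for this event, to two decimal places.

ΣQ_DR = 1050 m³/s; V = ΣQ_DR·Δt = 1.134 × 10^7 m³.
Runoff depth d = V / A = 33.06 mm.
C = d / P = 33.06 / 54 = 0.61.

C ≈ 0.61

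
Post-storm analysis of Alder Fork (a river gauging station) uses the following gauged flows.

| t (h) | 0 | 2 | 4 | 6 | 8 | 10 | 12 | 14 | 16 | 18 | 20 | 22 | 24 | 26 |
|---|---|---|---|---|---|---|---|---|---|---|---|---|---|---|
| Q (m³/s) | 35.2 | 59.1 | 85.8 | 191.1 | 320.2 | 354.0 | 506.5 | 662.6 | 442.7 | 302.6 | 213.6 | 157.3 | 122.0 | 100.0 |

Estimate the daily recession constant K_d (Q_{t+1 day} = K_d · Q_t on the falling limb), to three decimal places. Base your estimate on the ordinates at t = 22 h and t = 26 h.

Between t = 22 h and t = 26 h the flow falls from 157.3 to 100.0 m³/s over 2×2 h = 4 h.
Per-interval ratio K = (100.0/157.3)^(1/2) = 0.7973; K_d = K^(24/2) = 0.066.

K_d ≈ 0.066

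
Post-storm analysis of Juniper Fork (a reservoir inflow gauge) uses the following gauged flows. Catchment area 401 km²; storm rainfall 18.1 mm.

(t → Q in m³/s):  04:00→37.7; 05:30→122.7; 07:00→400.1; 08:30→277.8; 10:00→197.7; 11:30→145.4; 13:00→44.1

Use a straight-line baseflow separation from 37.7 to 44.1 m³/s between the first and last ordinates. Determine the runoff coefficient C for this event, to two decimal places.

ΣQ_DR = 939.2 m³/s; V = ΣQ_DR·Δt = 5.072 × 10^6 m³.
Runoff depth d = V / A = 12.65 mm.
C = d / P = 12.65 / 18.1 = 0.70.

C ≈ 0.70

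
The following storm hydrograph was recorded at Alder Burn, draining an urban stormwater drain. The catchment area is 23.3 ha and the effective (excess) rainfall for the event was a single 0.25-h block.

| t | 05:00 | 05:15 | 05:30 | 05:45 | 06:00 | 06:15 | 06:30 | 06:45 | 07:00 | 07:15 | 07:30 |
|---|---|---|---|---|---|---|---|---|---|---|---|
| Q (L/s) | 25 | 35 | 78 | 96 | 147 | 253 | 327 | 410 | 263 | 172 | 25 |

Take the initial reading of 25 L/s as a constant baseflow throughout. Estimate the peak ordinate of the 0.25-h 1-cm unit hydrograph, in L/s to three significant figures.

Direct runoff: 0.0, 10.0, 53.0, 71.0, 122.0, 228.0, 302.0, 385.0, 238.0, 147.0, 0.0 L/s; ΣQ_DR = 1556 L/s, peak = 385.0 L/s.
Runoff depth d = ΣQ_DR·Δt / A = 1556 × 900 / (23.3 ha) = 6.010 mm.
The 1-cm UH is the DRH scaled by (10 mm)/d, so U_p = 385.0 × 10/6.010 = 641 L/s.

U_p ≈ 641 L/s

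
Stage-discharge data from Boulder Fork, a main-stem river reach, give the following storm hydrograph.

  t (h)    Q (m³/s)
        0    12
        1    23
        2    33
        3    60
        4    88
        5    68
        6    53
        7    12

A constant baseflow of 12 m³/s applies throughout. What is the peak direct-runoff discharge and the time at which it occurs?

Subtracting baseflow gives direct-runoff ordinates: 0.0, 11.0, 21.0, 48.0, 76.0, 56.0, 41.0, 0.0 m³/s.
The maximum is 76.0 m³/s, occurring at the reading for t = 4 h.

Q_p = 76.0 m³/s at t = 4 h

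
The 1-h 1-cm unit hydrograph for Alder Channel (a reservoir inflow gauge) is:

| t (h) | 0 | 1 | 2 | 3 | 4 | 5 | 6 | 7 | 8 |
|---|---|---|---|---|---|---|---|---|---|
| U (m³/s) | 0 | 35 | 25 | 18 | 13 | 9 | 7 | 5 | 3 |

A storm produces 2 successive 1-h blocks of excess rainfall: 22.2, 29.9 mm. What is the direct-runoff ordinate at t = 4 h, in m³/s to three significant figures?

Q ≈ 82.7 m³/s

By discrete convolution, Q_j = Σ (P_i / 10 mm) · U_{j−i}.
At t = 4 h (j=4): Q = (22.2/10)·13 + (29.9/10)·18 = 82.7 m³/s.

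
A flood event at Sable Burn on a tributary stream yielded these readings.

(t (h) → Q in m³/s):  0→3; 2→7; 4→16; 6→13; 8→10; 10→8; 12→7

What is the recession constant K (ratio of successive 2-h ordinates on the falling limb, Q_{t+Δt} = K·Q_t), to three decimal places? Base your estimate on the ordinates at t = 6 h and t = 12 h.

Using the recession-limb readings at t = 6 h and t = 12 h: Q falls from 13 to 7 m³/s over 3 intervals.
K = (Q₂/Q₁)^(1/3) = (7/13)^(1/3) = 0.814.

K ≈ 0.814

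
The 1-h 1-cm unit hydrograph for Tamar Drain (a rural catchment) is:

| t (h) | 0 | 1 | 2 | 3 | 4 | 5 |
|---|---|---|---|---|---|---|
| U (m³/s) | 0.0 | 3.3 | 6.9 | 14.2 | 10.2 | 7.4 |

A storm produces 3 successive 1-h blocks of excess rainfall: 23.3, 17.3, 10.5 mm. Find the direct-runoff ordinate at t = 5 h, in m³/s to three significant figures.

By discrete convolution, Q_j = Σ (P_i / 10 mm) · U_{j−i}.
At t = 5 h (j=5): Q = (23.3/10)·7.4 + (17.3/10)·10.2 + (10.5/10)·14.2 = 49.8 m³/s.

Q ≈ 49.8 m³/s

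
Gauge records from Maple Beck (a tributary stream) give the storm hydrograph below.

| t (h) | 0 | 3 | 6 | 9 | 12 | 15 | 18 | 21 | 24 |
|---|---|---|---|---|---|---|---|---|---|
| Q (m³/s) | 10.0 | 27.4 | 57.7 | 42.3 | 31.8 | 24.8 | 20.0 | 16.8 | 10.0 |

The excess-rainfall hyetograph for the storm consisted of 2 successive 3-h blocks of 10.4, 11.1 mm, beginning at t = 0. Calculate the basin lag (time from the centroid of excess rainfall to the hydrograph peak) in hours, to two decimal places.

t_L ≈ 2.95 h

Centroid of excess rainfall: t_c = Σ P_i·t̄_i / ΣP_i = 3.0488 h (block centres at 1.5, 4.5 h).
Hydrograph peak occurs at t = 6 h, so basin lag t_L = 6 − 3.0488 = 2.95 h.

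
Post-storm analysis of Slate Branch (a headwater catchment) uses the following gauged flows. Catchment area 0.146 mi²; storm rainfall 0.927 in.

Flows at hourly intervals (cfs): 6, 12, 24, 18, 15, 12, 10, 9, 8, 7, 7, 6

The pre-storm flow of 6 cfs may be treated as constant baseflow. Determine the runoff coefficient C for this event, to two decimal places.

ΣQ_DR = 62.00 cfs; V = ΣQ_DR·Δt = 2.232 × 10^5 ft³.
Runoff depth d = V / A = 0.6580 in.
C = d / P = 0.6580 / 0.927 = 0.71.

C ≈ 0.71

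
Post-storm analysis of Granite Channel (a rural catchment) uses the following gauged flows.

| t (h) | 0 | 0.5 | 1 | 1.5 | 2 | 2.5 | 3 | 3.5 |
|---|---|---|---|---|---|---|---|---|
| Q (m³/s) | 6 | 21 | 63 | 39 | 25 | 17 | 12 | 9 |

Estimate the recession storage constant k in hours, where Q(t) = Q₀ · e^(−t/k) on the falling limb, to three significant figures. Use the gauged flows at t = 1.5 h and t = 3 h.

k ≈ 1.27 h

On the falling limb, Q drops from 39 to 12 m³/s between t = 1.5 h and t = 3 h (Δt = 1.5 h).
k = −Δt / ln(Q₂/Q₁) = −1.5 / ln(12/39) = 1.27 h.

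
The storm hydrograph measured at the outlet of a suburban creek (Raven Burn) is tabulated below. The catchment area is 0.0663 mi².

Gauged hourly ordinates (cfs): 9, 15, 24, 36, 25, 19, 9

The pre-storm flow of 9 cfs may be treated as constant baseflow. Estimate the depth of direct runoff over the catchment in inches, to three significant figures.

Direct runoff: 0.0, 6.0, 15.0, 27.0, 16.0, 10.0, 0.0 cfs; ΣQ_DR = 74.00 cfs.
V = ΣQ_DR · Δt = 74.00 × 3600 s = 2.664 × 10^5 ft³.
Over A = 0.0663 mi², depth = V / A = 1.73 in.

d ≈ 1.73 in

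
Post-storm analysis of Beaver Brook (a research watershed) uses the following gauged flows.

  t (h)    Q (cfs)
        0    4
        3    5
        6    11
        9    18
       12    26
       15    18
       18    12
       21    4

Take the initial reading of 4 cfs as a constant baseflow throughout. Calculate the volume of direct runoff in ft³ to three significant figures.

V ≈ 7.13 × 10^5 ft³

Direct-runoff ordinates (Q − Q_b): 0.0, 1.0, 7.0, 14.0, 22.0, 14.0, 8.0, 0.0 cfs.
ΣQ_DR = 66.00 cfs.
With Δt = 3 h = 10800 s, V = ΣQ_DR · Δt = 66.00 × 10800 = 7.13 × 10^5 ft³.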